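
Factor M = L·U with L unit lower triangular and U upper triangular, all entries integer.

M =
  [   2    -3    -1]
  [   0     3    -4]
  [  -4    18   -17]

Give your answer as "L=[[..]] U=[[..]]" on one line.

L=[[1,0,0],[0,1,0],[-2,4,1]] U=[[2,-3,-1],[0,3,-4],[0,0,-3]]

  r1 -= 0·r0 → [0,3,-4]
  r2 -= -2·r0 → [0,12,-19]
  r2 -= 4·r1 → [0,0,-3]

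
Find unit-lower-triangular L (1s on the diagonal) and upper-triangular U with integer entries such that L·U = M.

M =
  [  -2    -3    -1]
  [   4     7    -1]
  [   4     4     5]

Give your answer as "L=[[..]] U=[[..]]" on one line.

  R1 -= -2·R0 → [0,1,-3]
  R2 -= -2·R0 → [0,-2,3]
  R2 -= -2·R1 → [0,0,-3]

L=[[1,0,0],[-2,1,0],[-2,-2,1]] U=[[-2,-3,-1],[0,1,-3],[0,0,-3]]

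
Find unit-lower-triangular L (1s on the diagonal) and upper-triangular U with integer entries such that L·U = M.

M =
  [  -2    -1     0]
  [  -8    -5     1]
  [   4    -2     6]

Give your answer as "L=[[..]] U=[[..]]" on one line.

L=[[1,0,0],[4,1,0],[-2,4,1]] U=[[-2,-1,0],[0,-1,1],[0,0,2]]

  r1 -= 4·r0 → [0,-1,1]
  r2 -= -2·r0 → [0,-4,6]
  r2 -= 4·r1 → [0,0,2]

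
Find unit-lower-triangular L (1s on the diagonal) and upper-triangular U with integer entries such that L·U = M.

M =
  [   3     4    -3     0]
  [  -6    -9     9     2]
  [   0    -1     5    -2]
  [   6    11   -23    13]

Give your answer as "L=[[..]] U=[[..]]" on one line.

  R1 -= -2·R0 → [0,-1,3,2]
  R2 -= 0·R0 → [0,-1,5,-2]
  R3 -= 2·R0 → [0,3,-17,13]
  R2 -= 1·R1 → [0,0,2,-4]
  R3 -= -3·R1 → [0,0,-8,19]
  R3 -= -4·R2 → [0,0,0,3]

L=[[1,0,0,0],[-2,1,0,0],[0,1,1,0],[2,-3,-4,1]] U=[[3,4,-3,0],[0,-1,3,2],[0,0,2,-4],[0,0,0,3]]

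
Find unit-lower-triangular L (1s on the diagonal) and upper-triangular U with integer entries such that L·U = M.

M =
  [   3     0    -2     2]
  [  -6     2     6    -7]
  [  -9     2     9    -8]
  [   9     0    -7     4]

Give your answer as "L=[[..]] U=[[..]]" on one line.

  row1 -= -2·row0 → [0,2,2,-3]
  row2 -= -3·row0 → [0,2,3,-2]
  row3 -= 3·row0 → [0,0,-1,-2]
  row2 -= 1·row1 → [0,0,1,1]
  row3 -= 0·row1 → [0,0,-1,-2]
  row3 -= -1·row2 → [0,0,0,-1]

L=[[1,0,0,0],[-2,1,0,0],[-3,1,1,0],[3,0,-1,1]] U=[[3,0,-2,2],[0,2,2,-3],[0,0,1,1],[0,0,0,-1]]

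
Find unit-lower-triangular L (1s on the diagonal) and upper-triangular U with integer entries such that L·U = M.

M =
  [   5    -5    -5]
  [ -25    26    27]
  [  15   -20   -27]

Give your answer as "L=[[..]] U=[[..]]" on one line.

L=[[1,0,0],[-5,1,0],[3,-5,1]] U=[[5,-5,-5],[0,1,2],[0,0,-2]]

  R1 -= -5·R0 → [0,1,2]
  R2 -= 3·R0 → [0,-5,-12]
  R2 -= -5·R1 → [0,0,-2]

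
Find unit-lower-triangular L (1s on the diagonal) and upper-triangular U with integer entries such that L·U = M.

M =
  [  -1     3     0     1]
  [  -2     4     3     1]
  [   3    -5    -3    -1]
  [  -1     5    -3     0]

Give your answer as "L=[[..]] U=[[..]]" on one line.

L=[[1,0,0,0],[2,1,0,0],[-3,-2,1,0],[1,-1,0,1]] U=[[-1,3,0,1],[0,-2,3,-1],[0,0,3,0],[0,0,0,-2]]

  R1 -= 2·R0 → [0,-2,3,-1]
  R2 -= -3·R0 → [0,4,-3,2]
  R3 -= 1·R0 → [0,2,-3,-1]
  R2 -= -2·R1 → [0,0,3,0]
  R3 -= -1·R1 → [0,0,0,-2]
  R3 -= 0·R2 → [0,0,0,-2]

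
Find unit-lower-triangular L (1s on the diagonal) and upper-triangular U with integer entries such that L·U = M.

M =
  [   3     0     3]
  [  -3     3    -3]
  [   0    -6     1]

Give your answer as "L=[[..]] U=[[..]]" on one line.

L=[[1,0,0],[-1,1,0],[0,-2,1]] U=[[3,0,3],[0,3,0],[0,0,1]]

  R1 -= -1·R0 → [0,3,0]
  R2 -= 0·R0 → [0,-6,1]
  R2 -= -2·R1 → [0,0,1]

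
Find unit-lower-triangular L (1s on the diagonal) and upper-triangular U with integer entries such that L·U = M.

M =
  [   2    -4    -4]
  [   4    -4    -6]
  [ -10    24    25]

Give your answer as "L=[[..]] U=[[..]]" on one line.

L=[[1,0,0],[2,1,0],[-5,1,1]] U=[[2,-4,-4],[0,4,2],[0,0,3]]

  r1 -= 2·r0 → [0,4,2]
  r2 -= -5·r0 → [0,4,5]
  r2 -= 1·r1 → [0,0,3]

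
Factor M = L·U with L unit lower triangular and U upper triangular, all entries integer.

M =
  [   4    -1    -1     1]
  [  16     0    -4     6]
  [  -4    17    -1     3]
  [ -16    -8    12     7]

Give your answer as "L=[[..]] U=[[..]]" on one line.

  r1 -= 4·r0 → [0,4,0,2]
  r2 -= -1·r0 → [0,16,-2,4]
  r3 -= -4·r0 → [0,-12,8,11]
  r2 -= 4·r1 → [0,0,-2,-4]
  r3 -= -3·r1 → [0,0,8,17]
  r3 -= -4·r2 → [0,0,0,1]

L=[[1,0,0,0],[4,1,0,0],[-1,4,1,0],[-4,-3,-4,1]] U=[[4,-1,-1,1],[0,4,0,2],[0,0,-2,-4],[0,0,0,1]]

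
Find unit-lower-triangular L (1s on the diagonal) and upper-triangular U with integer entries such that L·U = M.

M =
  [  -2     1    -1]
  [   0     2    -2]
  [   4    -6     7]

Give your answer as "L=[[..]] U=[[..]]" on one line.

L=[[1,0,0],[0,1,0],[-2,-2,1]] U=[[-2,1,-1],[0,2,-2],[0,0,1]]

  R1 -= 0·R0 → [0,2,-2]
  R2 -= -2·R0 → [0,-4,5]
  R2 -= -2·R1 → [0,0,1]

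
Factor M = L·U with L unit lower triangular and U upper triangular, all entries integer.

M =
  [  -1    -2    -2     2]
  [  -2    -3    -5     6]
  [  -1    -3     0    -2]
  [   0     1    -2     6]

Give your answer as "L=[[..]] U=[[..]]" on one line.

L=[[1,0,0,0],[2,1,0,0],[1,-1,1,0],[0,1,-1,1]] U=[[-1,-2,-2,2],[0,1,-1,2],[0,0,1,-2],[0,0,0,2]]

  R1 -= 2·R0 → [0,1,-1,2]
  R2 -= 1·R0 → [0,-1,2,-4]
  R3 -= 0·R0 → [0,1,-2,6]
  R2 -= -1·R1 → [0,0,1,-2]
  R3 -= 1·R1 → [0,0,-1,4]
  R3 -= -1·R2 → [0,0,0,2]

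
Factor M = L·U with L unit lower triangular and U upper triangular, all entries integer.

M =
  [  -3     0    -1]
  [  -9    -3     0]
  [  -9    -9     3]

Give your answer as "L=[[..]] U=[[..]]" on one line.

L=[[1,0,0],[3,1,0],[3,3,1]] U=[[-3,0,-1],[0,-3,3],[0,0,-3]]

  row1 -= 3·row0 → [0,-3,3]
  row2 -= 3·row0 → [0,-9,6]
  row2 -= 3·row1 → [0,0,-3]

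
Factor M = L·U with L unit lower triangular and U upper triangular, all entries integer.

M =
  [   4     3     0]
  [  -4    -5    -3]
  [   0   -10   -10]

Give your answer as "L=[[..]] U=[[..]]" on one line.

  R1 -= -1·R0 → [0,-2,-3]
  R2 -= 0·R0 → [0,-10,-10]
  R2 -= 5·R1 → [0,0,5]

L=[[1,0,0],[-1,1,0],[0,5,1]] U=[[4,3,0],[0,-2,-3],[0,0,5]]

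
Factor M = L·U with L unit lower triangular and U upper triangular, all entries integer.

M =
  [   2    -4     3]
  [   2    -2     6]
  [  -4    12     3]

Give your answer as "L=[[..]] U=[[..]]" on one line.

L=[[1,0,0],[1,1,0],[-2,2,1]] U=[[2,-4,3],[0,2,3],[0,0,3]]

  R1 -= 1·R0 → [0,2,3]
  R2 -= -2·R0 → [0,4,9]
  R2 -= 2·R1 → [0,0,3]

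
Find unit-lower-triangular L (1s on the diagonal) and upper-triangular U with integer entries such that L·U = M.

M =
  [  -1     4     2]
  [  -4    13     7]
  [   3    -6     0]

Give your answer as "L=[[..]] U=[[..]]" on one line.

  row1 -= 4·row0 → [0,-3,-1]
  row2 -= -3·row0 → [0,6,6]
  row2 -= -2·row1 → [0,0,4]

L=[[1,0,0],[4,1,0],[-3,-2,1]] U=[[-1,4,2],[0,-3,-1],[0,0,4]]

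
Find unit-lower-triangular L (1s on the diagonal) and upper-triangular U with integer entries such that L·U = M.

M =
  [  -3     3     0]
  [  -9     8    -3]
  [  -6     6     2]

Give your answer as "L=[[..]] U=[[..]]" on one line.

L=[[1,0,0],[3,1,0],[2,0,1]] U=[[-3,3,0],[0,-1,-3],[0,0,2]]

  r1 -= 3·r0 → [0,-1,-3]
  r2 -= 2·r0 → [0,0,2]
  r2 -= 0·r1 → [0,0,2]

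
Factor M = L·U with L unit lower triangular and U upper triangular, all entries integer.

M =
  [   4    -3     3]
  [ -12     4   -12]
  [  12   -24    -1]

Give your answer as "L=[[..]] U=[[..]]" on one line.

  r1 -= -3·r0 → [0,-5,-3]
  r2 -= 3·r0 → [0,-15,-10]
  r2 -= 3·r1 → [0,0,-1]

L=[[1,0,0],[-3,1,0],[3,3,1]] U=[[4,-3,3],[0,-5,-3],[0,0,-1]]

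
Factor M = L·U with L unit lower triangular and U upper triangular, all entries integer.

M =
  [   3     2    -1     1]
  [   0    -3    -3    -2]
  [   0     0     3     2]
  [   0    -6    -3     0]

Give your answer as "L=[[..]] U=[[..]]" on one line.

L=[[1,0,0,0],[0,1,0,0],[0,0,1,0],[0,2,1,1]] U=[[3,2,-1,1],[0,-3,-3,-2],[0,0,3,2],[0,0,0,2]]

  r1 -= 0·r0 → [0,-3,-3,-2]
  r2 -= 0·r0 → [0,0,3,2]
  r3 -= 0·r0 → [0,-6,-3,0]
  r2 -= 0·r1 → [0,0,3,2]
  r3 -= 2·r1 → [0,0,3,4]
  r3 -= 1·r2 → [0,0,0,2]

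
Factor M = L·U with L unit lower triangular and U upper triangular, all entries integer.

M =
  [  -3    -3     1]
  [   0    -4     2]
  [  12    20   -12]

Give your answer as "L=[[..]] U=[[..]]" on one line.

L=[[1,0,0],[0,1,0],[-4,-2,1]] U=[[-3,-3,1],[0,-4,2],[0,0,-4]]

  r1 -= 0·r0 → [0,-4,2]
  r2 -= -4·r0 → [0,8,-8]
  r2 -= -2·r1 → [0,0,-4]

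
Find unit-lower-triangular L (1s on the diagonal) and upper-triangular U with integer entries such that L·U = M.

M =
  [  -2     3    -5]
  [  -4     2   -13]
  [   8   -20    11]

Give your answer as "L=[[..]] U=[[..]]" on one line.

L=[[1,0,0],[2,1,0],[-4,2,1]] U=[[-2,3,-5],[0,-4,-3],[0,0,-3]]

  r1 -= 2·r0 → [0,-4,-3]
  r2 -= -4·r0 → [0,-8,-9]
  r2 -= 2·r1 → [0,0,-3]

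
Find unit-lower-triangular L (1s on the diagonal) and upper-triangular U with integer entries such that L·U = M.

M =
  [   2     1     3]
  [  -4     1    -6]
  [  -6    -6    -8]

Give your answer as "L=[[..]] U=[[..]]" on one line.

L=[[1,0,0],[-2,1,0],[-3,-1,1]] U=[[2,1,3],[0,3,0],[0,0,1]]

  row1 -= -2·row0 → [0,3,0]
  row2 -= -3·row0 → [0,-3,1]
  row2 -= -1·row1 → [0,0,1]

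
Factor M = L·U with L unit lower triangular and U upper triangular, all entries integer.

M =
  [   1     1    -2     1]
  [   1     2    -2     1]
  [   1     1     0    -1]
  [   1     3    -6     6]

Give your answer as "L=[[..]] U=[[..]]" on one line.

  row1 -= 1·row0 → [0,1,0,0]
  row2 -= 1·row0 → [0,0,2,-2]
  row3 -= 1·row0 → [0,2,-4,5]
  row2 -= 0·row1 → [0,0,2,-2]
  row3 -= 2·row1 → [0,0,-4,5]
  row3 -= -2·row2 → [0,0,0,1]

L=[[1,0,0,0],[1,1,0,0],[1,0,1,0],[1,2,-2,1]] U=[[1,1,-2,1],[0,1,0,0],[0,0,2,-2],[0,0,0,1]]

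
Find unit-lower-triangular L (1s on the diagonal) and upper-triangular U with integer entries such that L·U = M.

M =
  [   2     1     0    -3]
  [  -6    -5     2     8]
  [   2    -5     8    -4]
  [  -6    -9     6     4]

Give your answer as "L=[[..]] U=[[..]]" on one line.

  R1 -= -3·R0 → [0,-2,2,-1]
  R2 -= 1·R0 → [0,-6,8,-1]
  R3 -= -3·R0 → [0,-6,6,-5]
  R2 -= 3·R1 → [0,0,2,2]
  R3 -= 3·R1 → [0,0,0,-2]
  R3 -= 0·R2 → [0,0,0,-2]

L=[[1,0,0,0],[-3,1,0,0],[1,3,1,0],[-3,3,0,1]] U=[[2,1,0,-3],[0,-2,2,-1],[0,0,2,2],[0,0,0,-2]]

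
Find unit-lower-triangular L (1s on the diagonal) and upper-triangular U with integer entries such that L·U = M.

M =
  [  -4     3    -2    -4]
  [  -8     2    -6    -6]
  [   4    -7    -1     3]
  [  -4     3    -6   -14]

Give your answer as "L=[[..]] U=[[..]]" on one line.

  r1 -= 2·r0 → [0,-4,-2,2]
  r2 -= -1·r0 → [0,-4,-3,-1]
  r3 -= 1·r0 → [0,0,-4,-10]
  r2 -= 1·r1 → [0,0,-1,-3]
  r3 -= 0·r1 → [0,0,-4,-10]
  r3 -= 4·r2 → [0,0,0,2]

L=[[1,0,0,0],[2,1,0,0],[-1,1,1,0],[1,0,4,1]] U=[[-4,3,-2,-4],[0,-4,-2,2],[0,0,-1,-3],[0,0,0,2]]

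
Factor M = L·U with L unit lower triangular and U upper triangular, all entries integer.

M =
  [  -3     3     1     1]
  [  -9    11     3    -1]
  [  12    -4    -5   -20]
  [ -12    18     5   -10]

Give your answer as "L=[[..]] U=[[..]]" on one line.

L=[[1,0,0,0],[3,1,0,0],[-4,4,1,0],[4,3,-1,1]] U=[[-3,3,1,1],[0,2,0,-4],[0,0,-1,0],[0,0,0,-2]]

  R1 -= 3·R0 → [0,2,0,-4]
  R2 -= -4·R0 → [0,8,-1,-16]
  R3 -= 4·R0 → [0,6,1,-14]
  R2 -= 4·R1 → [0,0,-1,0]
  R3 -= 3·R1 → [0,0,1,-2]
  R3 -= -1·R2 → [0,0,0,-2]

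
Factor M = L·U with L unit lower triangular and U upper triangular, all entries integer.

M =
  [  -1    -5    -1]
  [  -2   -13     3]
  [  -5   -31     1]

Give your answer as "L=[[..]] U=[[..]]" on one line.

L=[[1,0,0],[2,1,0],[5,2,1]] U=[[-1,-5,-1],[0,-3,5],[0,0,-4]]

  r1 -= 2·r0 → [0,-3,5]
  r2 -= 5·r0 → [0,-6,6]
  r2 -= 2·r1 → [0,0,-4]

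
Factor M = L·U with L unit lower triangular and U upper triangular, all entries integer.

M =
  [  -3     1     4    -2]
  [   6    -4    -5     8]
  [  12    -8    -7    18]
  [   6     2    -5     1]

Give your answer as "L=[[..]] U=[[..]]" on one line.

  R1 -= -2·R0 → [0,-2,3,4]
  R2 -= -4·R0 → [0,-4,9,10]
  R3 -= -2·R0 → [0,4,3,-3]
  R2 -= 2·R1 → [0,0,3,2]
  R3 -= -2·R1 → [0,0,9,5]
  R3 -= 3·R2 → [0,0,0,-1]

L=[[1,0,0,0],[-2,1,0,0],[-4,2,1,0],[-2,-2,3,1]] U=[[-3,1,4,-2],[0,-2,3,4],[0,0,3,2],[0,0,0,-1]]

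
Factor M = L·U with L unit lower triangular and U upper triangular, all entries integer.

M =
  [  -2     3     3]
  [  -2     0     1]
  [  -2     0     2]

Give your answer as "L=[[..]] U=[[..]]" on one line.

  row1 -= 1·row0 → [0,-3,-2]
  row2 -= 1·row0 → [0,-3,-1]
  row2 -= 1·row1 → [0,0,1]

L=[[1,0,0],[1,1,0],[1,1,1]] U=[[-2,3,3],[0,-3,-2],[0,0,1]]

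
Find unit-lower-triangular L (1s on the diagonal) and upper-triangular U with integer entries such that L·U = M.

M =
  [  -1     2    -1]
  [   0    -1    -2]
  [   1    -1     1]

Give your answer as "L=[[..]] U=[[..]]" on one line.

L=[[1,0,0],[0,1,0],[-1,-1,1]] U=[[-1,2,-1],[0,-1,-2],[0,0,-2]]

  row1 -= 0·row0 → [0,-1,-2]
  row2 -= -1·row0 → [0,1,0]
  row2 -= -1·row1 → [0,0,-2]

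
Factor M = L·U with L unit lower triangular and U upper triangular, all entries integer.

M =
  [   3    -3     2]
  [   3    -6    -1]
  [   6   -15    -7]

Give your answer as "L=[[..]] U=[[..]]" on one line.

L=[[1,0,0],[1,1,0],[2,3,1]] U=[[3,-3,2],[0,-3,-3],[0,0,-2]]

  r1 -= 1·r0 → [0,-3,-3]
  r2 -= 2·r0 → [0,-9,-11]
  r2 -= 3·r1 → [0,0,-2]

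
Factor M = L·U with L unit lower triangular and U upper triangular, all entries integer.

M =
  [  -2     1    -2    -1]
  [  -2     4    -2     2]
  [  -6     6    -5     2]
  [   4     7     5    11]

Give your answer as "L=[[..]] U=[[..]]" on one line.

L=[[1,0,0,0],[1,1,0,0],[3,1,1,0],[-2,3,1,1]] U=[[-2,1,-2,-1],[0,3,0,3],[0,0,1,2],[0,0,0,-2]]

  r1 -= 1·r0 → [0,3,0,3]
  r2 -= 3·r0 → [0,3,1,5]
  r3 -= -2·r0 → [0,9,1,9]
  r2 -= 1·r1 → [0,0,1,2]
  r3 -= 3·r1 → [0,0,1,0]
  r3 -= 1·r2 → [0,0,0,-2]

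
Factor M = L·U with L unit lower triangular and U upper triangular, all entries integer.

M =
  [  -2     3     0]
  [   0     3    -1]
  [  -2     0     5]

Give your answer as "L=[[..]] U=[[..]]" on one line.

L=[[1,0,0],[0,1,0],[1,-1,1]] U=[[-2,3,0],[0,3,-1],[0,0,4]]

  row1 -= 0·row0 → [0,3,-1]
  row2 -= 1·row0 → [0,-3,5]
  row2 -= -1·row1 → [0,0,4]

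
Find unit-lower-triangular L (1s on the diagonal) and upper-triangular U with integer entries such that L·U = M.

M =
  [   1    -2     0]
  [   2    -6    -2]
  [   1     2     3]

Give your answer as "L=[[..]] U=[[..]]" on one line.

L=[[1,0,0],[2,1,0],[1,-2,1]] U=[[1,-2,0],[0,-2,-2],[0,0,-1]]

  row1 -= 2·row0 → [0,-2,-2]
  row2 -= 1·row0 → [0,4,3]
  row2 -= -2·row1 → [0,0,-1]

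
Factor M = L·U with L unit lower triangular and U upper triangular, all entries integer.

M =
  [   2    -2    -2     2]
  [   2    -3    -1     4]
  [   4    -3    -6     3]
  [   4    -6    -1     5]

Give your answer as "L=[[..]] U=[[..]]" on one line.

  r1 -= 1·r0 → [0,-1,1,2]
  r2 -= 2·r0 → [0,1,-2,-1]
  r3 -= 2·r0 → [0,-2,3,1]
  r2 -= -1·r1 → [0,0,-1,1]
  r3 -= 2·r1 → [0,0,1,-3]
  r3 -= -1·r2 → [0,0,0,-2]

L=[[1,0,0,0],[1,1,0,0],[2,-1,1,0],[2,2,-1,1]] U=[[2,-2,-2,2],[0,-1,1,2],[0,0,-1,1],[0,0,0,-2]]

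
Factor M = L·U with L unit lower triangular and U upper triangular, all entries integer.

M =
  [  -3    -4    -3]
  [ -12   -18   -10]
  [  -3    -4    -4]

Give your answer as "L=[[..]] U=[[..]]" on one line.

  row1 -= 4·row0 → [0,-2,2]
  row2 -= 1·row0 → [0,0,-1]
  row2 -= 0·row1 → [0,0,-1]

L=[[1,0,0],[4,1,0],[1,0,1]] U=[[-3,-4,-3],[0,-2,2],[0,0,-1]]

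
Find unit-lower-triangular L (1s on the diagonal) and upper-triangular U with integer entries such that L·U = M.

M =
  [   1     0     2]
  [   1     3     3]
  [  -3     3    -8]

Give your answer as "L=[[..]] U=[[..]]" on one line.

  row1 -= 1·row0 → [0,3,1]
  row2 -= -3·row0 → [0,3,-2]
  row2 -= 1·row1 → [0,0,-3]

L=[[1,0,0],[1,1,0],[-3,1,1]] U=[[1,0,2],[0,3,1],[0,0,-3]]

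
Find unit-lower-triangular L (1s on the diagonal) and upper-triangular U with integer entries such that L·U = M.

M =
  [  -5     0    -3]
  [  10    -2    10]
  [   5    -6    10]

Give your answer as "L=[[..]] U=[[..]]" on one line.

L=[[1,0,0],[-2,1,0],[-1,3,1]] U=[[-5,0,-3],[0,-2,4],[0,0,-5]]

  r1 -= -2·r0 → [0,-2,4]
  r2 -= -1·r0 → [0,-6,7]
  r2 -= 3·r1 → [0,0,-5]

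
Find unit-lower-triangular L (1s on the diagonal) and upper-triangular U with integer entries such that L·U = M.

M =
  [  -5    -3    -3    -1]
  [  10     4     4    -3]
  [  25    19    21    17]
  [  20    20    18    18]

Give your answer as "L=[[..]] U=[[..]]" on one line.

L=[[1,0,0,0],[-2,1,0,0],[-5,-2,1,0],[-4,-4,-1,1]] U=[[-5,-3,-3,-1],[0,-2,-2,-5],[0,0,2,2],[0,0,0,-4]]

  R1 -= -2·R0 → [0,-2,-2,-5]
  R2 -= -5·R0 → [0,4,6,12]
  R3 -= -4·R0 → [0,8,6,14]
  R2 -= -2·R1 → [0,0,2,2]
  R3 -= -4·R1 → [0,0,-2,-6]
  R3 -= -1·R2 → [0,0,0,-4]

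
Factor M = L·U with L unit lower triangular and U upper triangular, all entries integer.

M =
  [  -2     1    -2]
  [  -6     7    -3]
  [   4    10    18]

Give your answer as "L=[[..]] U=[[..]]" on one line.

L=[[1,0,0],[3,1,0],[-2,3,1]] U=[[-2,1,-2],[0,4,3],[0,0,5]]

  r1 -= 3·r0 → [0,4,3]
  r2 -= -2·r0 → [0,12,14]
  r2 -= 3·r1 → [0,0,5]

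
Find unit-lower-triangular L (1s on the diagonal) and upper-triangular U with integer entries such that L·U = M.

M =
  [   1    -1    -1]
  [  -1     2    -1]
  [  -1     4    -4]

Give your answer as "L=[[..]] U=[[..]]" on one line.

L=[[1,0,0],[-1,1,0],[-1,3,1]] U=[[1,-1,-1],[0,1,-2],[0,0,1]]

  r1 -= -1·r0 → [0,1,-2]
  r2 -= -1·r0 → [0,3,-5]
  r2 -= 3·r1 → [0,0,1]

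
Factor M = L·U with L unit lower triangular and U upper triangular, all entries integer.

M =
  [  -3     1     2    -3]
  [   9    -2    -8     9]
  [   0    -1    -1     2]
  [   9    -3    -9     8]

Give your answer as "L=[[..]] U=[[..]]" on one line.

L=[[1,0,0,0],[-3,1,0,0],[0,-1,1,0],[-3,0,1,1]] U=[[-3,1,2,-3],[0,1,-2,0],[0,0,-3,2],[0,0,0,-3]]

  r1 -= -3·r0 → [0,1,-2,0]
  r2 -= 0·r0 → [0,-1,-1,2]
  r3 -= -3·r0 → [0,0,-3,-1]
  r2 -= -1·r1 → [0,0,-3,2]
  r3 -= 0·r1 → [0,0,-3,-1]
  r3 -= 1·r2 → [0,0,0,-3]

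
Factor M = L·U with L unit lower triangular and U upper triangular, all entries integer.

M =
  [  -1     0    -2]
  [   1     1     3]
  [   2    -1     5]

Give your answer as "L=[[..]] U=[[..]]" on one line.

L=[[1,0,0],[-1,1,0],[-2,-1,1]] U=[[-1,0,-2],[0,1,1],[0,0,2]]

  r1 -= -1·r0 → [0,1,1]
  r2 -= -2·r0 → [0,-1,1]
  r2 -= -1·r1 → [0,0,2]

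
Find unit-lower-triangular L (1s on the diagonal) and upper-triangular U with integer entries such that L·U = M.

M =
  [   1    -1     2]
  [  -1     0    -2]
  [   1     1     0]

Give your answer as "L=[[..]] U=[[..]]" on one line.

  R1 -= -1·R0 → [0,-1,0]
  R2 -= 1·R0 → [0,2,-2]
  R2 -= -2·R1 → [0,0,-2]

L=[[1,0,0],[-1,1,0],[1,-2,1]] U=[[1,-1,2],[0,-1,0],[0,0,-2]]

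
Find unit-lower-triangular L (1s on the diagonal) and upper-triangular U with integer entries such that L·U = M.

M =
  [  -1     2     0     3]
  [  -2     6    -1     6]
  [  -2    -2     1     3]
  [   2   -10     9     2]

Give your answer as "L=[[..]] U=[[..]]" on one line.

  r1 -= 2·r0 → [0,2,-1,0]
  r2 -= 2·r0 → [0,-6,1,-3]
  r3 -= -2·r0 → [0,-6,9,8]
  r2 -= -3·r1 → [0,0,-2,-3]
  r3 -= -3·r1 → [0,0,6,8]
  r3 -= -3·r2 → [0,0,0,-1]

L=[[1,0,0,0],[2,1,0,0],[2,-3,1,0],[-2,-3,-3,1]] U=[[-1,2,0,3],[0,2,-1,0],[0,0,-2,-3],[0,0,0,-1]]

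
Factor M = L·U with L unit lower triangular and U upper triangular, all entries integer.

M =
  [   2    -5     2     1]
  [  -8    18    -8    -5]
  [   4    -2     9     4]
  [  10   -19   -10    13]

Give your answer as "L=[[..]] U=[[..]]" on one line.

  row1 -= -4·row0 → [0,-2,0,-1]
  row2 -= 2·row0 → [0,8,5,2]
  row3 -= 5·row0 → [0,6,-20,8]
  row2 -= -4·row1 → [0,0,5,-2]
  row3 -= -3·row1 → [0,0,-20,5]
  row3 -= -4·row2 → [0,0,0,-3]

L=[[1,0,0,0],[-4,1,0,0],[2,-4,1,0],[5,-3,-4,1]] U=[[2,-5,2,1],[0,-2,0,-1],[0,0,5,-2],[0,0,0,-3]]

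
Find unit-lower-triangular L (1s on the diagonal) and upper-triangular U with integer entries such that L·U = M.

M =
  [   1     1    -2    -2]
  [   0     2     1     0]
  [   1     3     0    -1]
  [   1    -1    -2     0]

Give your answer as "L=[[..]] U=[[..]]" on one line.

L=[[1,0,0,0],[0,1,0,0],[1,1,1,0],[1,-1,1,1]] U=[[1,1,-2,-2],[0,2,1,0],[0,0,1,1],[0,0,0,1]]

  R1 -= 0·R0 → [0,2,1,0]
  R2 -= 1·R0 → [0,2,2,1]
  R3 -= 1·R0 → [0,-2,0,2]
  R2 -= 1·R1 → [0,0,1,1]
  R3 -= -1·R1 → [0,0,1,2]
  R3 -= 1·R2 → [0,0,0,1]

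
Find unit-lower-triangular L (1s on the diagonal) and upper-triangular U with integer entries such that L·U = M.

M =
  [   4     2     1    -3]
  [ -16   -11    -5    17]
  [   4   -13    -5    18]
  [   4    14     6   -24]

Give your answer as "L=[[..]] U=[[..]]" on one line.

L=[[1,0,0,0],[-4,1,0,0],[1,5,1,0],[1,-4,-1,1]] U=[[4,2,1,-3],[0,-3,-1,5],[0,0,-1,-4],[0,0,0,-5]]

  R1 -= -4·R0 → [0,-3,-1,5]
  R2 -= 1·R0 → [0,-15,-6,21]
  R3 -= 1·R0 → [0,12,5,-21]
  R2 -= 5·R1 → [0,0,-1,-4]
  R3 -= -4·R1 → [0,0,1,-1]
  R3 -= -1·R2 → [0,0,0,-5]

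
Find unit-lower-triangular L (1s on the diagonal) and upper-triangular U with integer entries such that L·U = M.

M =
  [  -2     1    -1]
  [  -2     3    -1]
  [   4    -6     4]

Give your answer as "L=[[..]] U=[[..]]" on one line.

L=[[1,0,0],[1,1,0],[-2,-2,1]] U=[[-2,1,-1],[0,2,0],[0,0,2]]

  row1 -= 1·row0 → [0,2,0]
  row2 -= -2·row0 → [0,-4,2]
  row2 -= -2·row1 → [0,0,2]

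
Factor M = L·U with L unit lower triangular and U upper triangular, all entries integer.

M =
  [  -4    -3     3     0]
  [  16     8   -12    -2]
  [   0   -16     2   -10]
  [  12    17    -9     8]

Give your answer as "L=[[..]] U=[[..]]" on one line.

  R1 -= -4·R0 → [0,-4,0,-2]
  R2 -= 0·R0 → [0,-16,2,-10]
  R3 -= -3·R0 → [0,8,0,8]
  R2 -= 4·R1 → [0,0,2,-2]
  R3 -= -2·R1 → [0,0,0,4]
  R3 -= 0·R2 → [0,0,0,4]

L=[[1,0,0,0],[-4,1,0,0],[0,4,1,0],[-3,-2,0,1]] U=[[-4,-3,3,0],[0,-4,0,-2],[0,0,2,-2],[0,0,0,4]]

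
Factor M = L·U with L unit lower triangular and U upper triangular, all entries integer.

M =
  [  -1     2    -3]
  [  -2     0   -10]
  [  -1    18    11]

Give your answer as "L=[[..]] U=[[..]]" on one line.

  R1 -= 2·R0 → [0,-4,-4]
  R2 -= 1·R0 → [0,16,14]
  R2 -= -4·R1 → [0,0,-2]

L=[[1,0,0],[2,1,0],[1,-4,1]] U=[[-1,2,-3],[0,-4,-4],[0,0,-2]]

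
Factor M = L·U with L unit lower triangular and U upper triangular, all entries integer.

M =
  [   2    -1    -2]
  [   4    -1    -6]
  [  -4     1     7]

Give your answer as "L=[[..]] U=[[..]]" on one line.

  row1 -= 2·row0 → [0,1,-2]
  row2 -= -2·row0 → [0,-1,3]
  row2 -= -1·row1 → [0,0,1]

L=[[1,0,0],[2,1,0],[-2,-1,1]] U=[[2,-1,-2],[0,1,-2],[0,0,1]]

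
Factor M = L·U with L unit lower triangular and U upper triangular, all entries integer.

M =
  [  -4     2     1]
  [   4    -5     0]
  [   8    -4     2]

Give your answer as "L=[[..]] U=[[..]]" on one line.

L=[[1,0,0],[-1,1,0],[-2,0,1]] U=[[-4,2,1],[0,-3,1],[0,0,4]]

  R1 -= -1·R0 → [0,-3,1]
  R2 -= -2·R0 → [0,0,4]
  R2 -= 0·R1 → [0,0,4]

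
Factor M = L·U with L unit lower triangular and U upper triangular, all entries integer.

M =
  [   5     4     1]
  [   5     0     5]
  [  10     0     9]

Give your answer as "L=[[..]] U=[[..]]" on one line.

L=[[1,0,0],[1,1,0],[2,2,1]] U=[[5,4,1],[0,-4,4],[0,0,-1]]

  R1 -= 1·R0 → [0,-4,4]
  R2 -= 2·R0 → [0,-8,7]
  R2 -= 2·R1 → [0,0,-1]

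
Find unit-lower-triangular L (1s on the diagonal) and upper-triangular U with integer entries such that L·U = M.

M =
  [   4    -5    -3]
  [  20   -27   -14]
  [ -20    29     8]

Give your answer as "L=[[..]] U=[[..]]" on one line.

  R1 -= 5·R0 → [0,-2,1]
  R2 -= -5·R0 → [0,4,-7]
  R2 -= -2·R1 → [0,0,-5]

L=[[1,0,0],[5,1,0],[-5,-2,1]] U=[[4,-5,-3],[0,-2,1],[0,0,-5]]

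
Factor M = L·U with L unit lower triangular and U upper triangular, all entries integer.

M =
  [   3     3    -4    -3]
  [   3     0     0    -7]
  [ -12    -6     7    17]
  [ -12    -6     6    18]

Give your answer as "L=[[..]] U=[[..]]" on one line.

  R1 -= 1·R0 → [0,-3,4,-4]
  R2 -= -4·R0 → [0,6,-9,5]
  R3 -= -4·R0 → [0,6,-10,6]
  R2 -= -2·R1 → [0,0,-1,-3]
  R3 -= -2·R1 → [0,0,-2,-2]
  R3 -= 2·R2 → [0,0,0,4]

L=[[1,0,0,0],[1,1,0,0],[-4,-2,1,0],[-4,-2,2,1]] U=[[3,3,-4,-3],[0,-3,4,-4],[0,0,-1,-3],[0,0,0,4]]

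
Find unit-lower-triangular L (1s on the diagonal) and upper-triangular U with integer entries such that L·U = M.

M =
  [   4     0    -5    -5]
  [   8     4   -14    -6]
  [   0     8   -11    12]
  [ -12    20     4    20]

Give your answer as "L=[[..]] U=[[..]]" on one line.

  r1 -= 2·r0 → [0,4,-4,4]
  r2 -= 0·r0 → [0,8,-11,12]
  r3 -= -3·r0 → [0,20,-11,5]
  r2 -= 2·r1 → [0,0,-3,4]
  r3 -= 5·r1 → [0,0,9,-15]
  r3 -= -3·r2 → [0,0,0,-3]

L=[[1,0,0,0],[2,1,0,0],[0,2,1,0],[-3,5,-3,1]] U=[[4,0,-5,-5],[0,4,-4,4],[0,0,-3,4],[0,0,0,-3]]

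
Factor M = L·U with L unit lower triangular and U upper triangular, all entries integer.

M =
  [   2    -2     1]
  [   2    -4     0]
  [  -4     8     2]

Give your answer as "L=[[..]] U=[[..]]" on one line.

L=[[1,0,0],[1,1,0],[-2,-2,1]] U=[[2,-2,1],[0,-2,-1],[0,0,2]]

  r1 -= 1·r0 → [0,-2,-1]
  r2 -= -2·r0 → [0,4,4]
  r2 -= -2·r1 → [0,0,2]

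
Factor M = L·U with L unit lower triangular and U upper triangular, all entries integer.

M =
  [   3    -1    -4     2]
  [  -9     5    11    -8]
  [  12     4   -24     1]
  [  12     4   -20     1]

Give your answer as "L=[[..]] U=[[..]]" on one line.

  row1 -= -3·row0 → [0,2,-1,-2]
  row2 -= 4·row0 → [0,8,-8,-7]
  row3 -= 4·row0 → [0,8,-4,-7]
  row2 -= 4·row1 → [0,0,-4,1]
  row3 -= 4·row1 → [0,0,0,1]
  row3 -= 0·row2 → [0,0,0,1]

L=[[1,0,0,0],[-3,1,0,0],[4,4,1,0],[4,4,0,1]] U=[[3,-1,-4,2],[0,2,-1,-2],[0,0,-4,1],[0,0,0,1]]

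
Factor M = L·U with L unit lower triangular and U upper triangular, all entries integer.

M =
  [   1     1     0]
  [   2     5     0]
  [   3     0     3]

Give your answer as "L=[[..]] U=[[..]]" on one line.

L=[[1,0,0],[2,1,0],[3,-1,1]] U=[[1,1,0],[0,3,0],[0,0,3]]

  R1 -= 2·R0 → [0,3,0]
  R2 -= 3·R0 → [0,-3,3]
  R2 -= -1·R1 → [0,0,3]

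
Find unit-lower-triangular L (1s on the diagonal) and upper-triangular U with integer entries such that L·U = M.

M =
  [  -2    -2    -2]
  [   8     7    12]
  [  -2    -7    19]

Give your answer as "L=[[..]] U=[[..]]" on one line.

L=[[1,0,0],[-4,1,0],[1,5,1]] U=[[-2,-2,-2],[0,-1,4],[0,0,1]]

  r1 -= -4·r0 → [0,-1,4]
  r2 -= 1·r0 → [0,-5,21]
  r2 -= 5·r1 → [0,0,1]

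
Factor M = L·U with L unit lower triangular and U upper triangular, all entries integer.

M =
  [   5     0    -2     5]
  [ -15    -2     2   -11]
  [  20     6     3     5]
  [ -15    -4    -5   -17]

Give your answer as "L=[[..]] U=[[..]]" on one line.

L=[[1,0,0,0],[-3,1,0,0],[4,-3,1,0],[-3,2,3,1]] U=[[5,0,-2,5],[0,-2,-4,4],[0,0,-1,-3],[0,0,0,-1]]

  r1 -= -3·r0 → [0,-2,-4,4]
  r2 -= 4·r0 → [0,6,11,-15]
  r3 -= -3·r0 → [0,-4,-11,-2]
  r2 -= -3·r1 → [0,0,-1,-3]
  r3 -= 2·r1 → [0,0,-3,-10]
  r3 -= 3·r2 → [0,0,0,-1]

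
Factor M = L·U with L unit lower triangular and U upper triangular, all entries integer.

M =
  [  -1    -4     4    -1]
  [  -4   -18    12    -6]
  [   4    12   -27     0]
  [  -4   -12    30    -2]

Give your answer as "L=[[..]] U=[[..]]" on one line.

L=[[1,0,0,0],[4,1,0,0],[-4,2,1,0],[4,-2,-2,1]] U=[[-1,-4,4,-1],[0,-2,-4,-2],[0,0,-3,0],[0,0,0,-2]]

  row1 -= 4·row0 → [0,-2,-4,-2]
  row2 -= -4·row0 → [0,-4,-11,-4]
  row3 -= 4·row0 → [0,4,14,2]
  row2 -= 2·row1 → [0,0,-3,0]
  row3 -= -2·row1 → [0,0,6,-2]
  row3 -= -2·row2 → [0,0,0,-2]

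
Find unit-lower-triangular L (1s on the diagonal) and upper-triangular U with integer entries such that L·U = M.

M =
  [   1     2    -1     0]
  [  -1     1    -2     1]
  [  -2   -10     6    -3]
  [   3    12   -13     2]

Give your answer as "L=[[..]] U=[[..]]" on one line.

L=[[1,0,0,0],[-1,1,0,0],[-2,-2,1,0],[3,2,2,1]] U=[[1,2,-1,0],[0,3,-3,1],[0,0,-2,-1],[0,0,0,2]]

  R1 -= -1·R0 → [0,3,-3,1]
  R2 -= -2·R0 → [0,-6,4,-3]
  R3 -= 3·R0 → [0,6,-10,2]
  R2 -= -2·R1 → [0,0,-2,-1]
  R3 -= 2·R1 → [0,0,-4,0]
  R3 -= 2·R2 → [0,0,0,2]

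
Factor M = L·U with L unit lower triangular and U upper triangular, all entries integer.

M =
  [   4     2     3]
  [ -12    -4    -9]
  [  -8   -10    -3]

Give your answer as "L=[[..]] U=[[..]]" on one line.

  r1 -= -3·r0 → [0,2,0]
  r2 -= -2·r0 → [0,-6,3]
  r2 -= -3·r1 → [0,0,3]

L=[[1,0,0],[-3,1,0],[-2,-3,1]] U=[[4,2,3],[0,2,0],[0,0,3]]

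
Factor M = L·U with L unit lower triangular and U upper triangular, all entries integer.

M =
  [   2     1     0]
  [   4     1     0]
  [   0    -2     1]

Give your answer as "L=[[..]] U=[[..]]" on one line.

  R1 -= 2·R0 → [0,-1,0]
  R2 -= 0·R0 → [0,-2,1]
  R2 -= 2·R1 → [0,0,1]

L=[[1,0,0],[2,1,0],[0,2,1]] U=[[2,1,0],[0,-1,0],[0,0,1]]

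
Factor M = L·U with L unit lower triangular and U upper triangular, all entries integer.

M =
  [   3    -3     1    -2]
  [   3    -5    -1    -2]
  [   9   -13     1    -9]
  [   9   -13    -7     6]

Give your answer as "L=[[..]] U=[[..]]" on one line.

L=[[1,0,0,0],[1,1,0,0],[3,2,1,0],[3,2,-3,1]] U=[[3,-3,1,-2],[0,-2,-2,0],[0,0,2,-3],[0,0,0,3]]

  R1 -= 1·R0 → [0,-2,-2,0]
  R2 -= 3·R0 → [0,-4,-2,-3]
  R3 -= 3·R0 → [0,-4,-10,12]
  R2 -= 2·R1 → [0,0,2,-3]
  R3 -= 2·R1 → [0,0,-6,12]
  R3 -= -3·R2 → [0,0,0,3]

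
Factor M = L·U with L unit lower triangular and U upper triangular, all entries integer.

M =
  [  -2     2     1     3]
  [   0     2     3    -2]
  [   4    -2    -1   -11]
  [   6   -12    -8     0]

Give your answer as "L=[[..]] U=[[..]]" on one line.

  R1 -= 0·R0 → [0,2,3,-2]
  R2 -= -2·R0 → [0,2,1,-5]
  R3 -= -3·R0 → [0,-6,-5,9]
  R2 -= 1·R1 → [0,0,-2,-3]
  R3 -= -3·R1 → [0,0,4,3]
  R3 -= -2·R2 → [0,0,0,-3]

L=[[1,0,0,0],[0,1,0,0],[-2,1,1,0],[-3,-3,-2,1]] U=[[-2,2,1,3],[0,2,3,-2],[0,0,-2,-3],[0,0,0,-3]]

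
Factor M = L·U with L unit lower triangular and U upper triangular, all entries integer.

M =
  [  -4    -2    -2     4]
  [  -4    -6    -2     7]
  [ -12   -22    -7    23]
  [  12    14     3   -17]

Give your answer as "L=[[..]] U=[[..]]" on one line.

L=[[1,0,0,0],[1,1,0,0],[3,4,1,0],[-3,-2,3,1]] U=[[-4,-2,-2,4],[0,-4,0,3],[0,0,-1,-1],[0,0,0,4]]

  R1 -= 1·R0 → [0,-4,0,3]
  R2 -= 3·R0 → [0,-16,-1,11]
  R3 -= -3·R0 → [0,8,-3,-5]
  R2 -= 4·R1 → [0,0,-1,-1]
  R3 -= -2·R1 → [0,0,-3,1]
  R3 -= 3·R2 → [0,0,0,4]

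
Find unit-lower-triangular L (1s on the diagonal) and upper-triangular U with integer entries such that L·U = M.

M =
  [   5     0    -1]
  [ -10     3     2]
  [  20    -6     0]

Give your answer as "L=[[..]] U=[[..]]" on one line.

L=[[1,0,0],[-2,1,0],[4,-2,1]] U=[[5,0,-1],[0,3,0],[0,0,4]]

  r1 -= -2·r0 → [0,3,0]
  r2 -= 4·r0 → [0,-6,4]
  r2 -= -2·r1 → [0,0,4]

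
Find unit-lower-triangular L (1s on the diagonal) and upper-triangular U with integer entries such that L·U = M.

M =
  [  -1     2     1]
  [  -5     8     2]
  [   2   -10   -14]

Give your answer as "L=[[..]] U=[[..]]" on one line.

  row1 -= 5·row0 → [0,-2,-3]
  row2 -= -2·row0 → [0,-6,-12]
  row2 -= 3·row1 → [0,0,-3]

L=[[1,0,0],[5,1,0],[-2,3,1]] U=[[-1,2,1],[0,-2,-3],[0,0,-3]]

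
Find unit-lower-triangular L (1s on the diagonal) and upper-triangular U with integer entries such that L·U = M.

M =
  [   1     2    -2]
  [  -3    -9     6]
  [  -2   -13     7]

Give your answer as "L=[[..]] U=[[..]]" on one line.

  r1 -= -3·r0 → [0,-3,0]
  r2 -= -2·r0 → [0,-9,3]
  r2 -= 3·r1 → [0,0,3]

L=[[1,0,0],[-3,1,0],[-2,3,1]] U=[[1,2,-2],[0,-3,0],[0,0,3]]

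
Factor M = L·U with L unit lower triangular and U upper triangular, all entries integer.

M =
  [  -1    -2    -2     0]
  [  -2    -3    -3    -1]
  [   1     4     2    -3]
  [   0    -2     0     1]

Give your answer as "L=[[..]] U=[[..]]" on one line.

L=[[1,0,0,0],[2,1,0,0],[-1,2,1,0],[0,-2,-1,1]] U=[[-1,-2,-2,0],[0,1,1,-1],[0,0,-2,-1],[0,0,0,-2]]

  r1 -= 2·r0 → [0,1,1,-1]
  r2 -= -1·r0 → [0,2,0,-3]
  r3 -= 0·r0 → [0,-2,0,1]
  r2 -= 2·r1 → [0,0,-2,-1]
  r3 -= -2·r1 → [0,0,2,-1]
  r3 -= -1·r2 → [0,0,0,-2]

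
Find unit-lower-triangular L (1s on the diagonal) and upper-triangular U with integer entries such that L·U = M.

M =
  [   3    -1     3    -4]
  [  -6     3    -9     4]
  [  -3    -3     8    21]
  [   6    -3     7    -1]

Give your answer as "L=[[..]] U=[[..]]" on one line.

  row1 -= -2·row0 → [0,1,-3,-4]
  row2 -= -1·row0 → [0,-4,11,17]
  row3 -= 2·row0 → [0,-1,1,7]
  row2 -= -4·row1 → [0,0,-1,1]
  row3 -= -1·row1 → [0,0,-2,3]
  row3 -= 2·row2 → [0,0,0,1]

L=[[1,0,0,0],[-2,1,0,0],[-1,-4,1,0],[2,-1,2,1]] U=[[3,-1,3,-4],[0,1,-3,-4],[0,0,-1,1],[0,0,0,1]]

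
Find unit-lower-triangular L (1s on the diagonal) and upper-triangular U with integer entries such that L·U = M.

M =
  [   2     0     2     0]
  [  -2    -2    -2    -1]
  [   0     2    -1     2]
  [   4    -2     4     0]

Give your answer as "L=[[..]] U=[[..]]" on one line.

L=[[1,0,0,0],[-1,1,0,0],[0,-1,1,0],[2,1,0,1]] U=[[2,0,2,0],[0,-2,0,-1],[0,0,-1,1],[0,0,0,1]]

  R1 -= -1·R0 → [0,-2,0,-1]
  R2 -= 0·R0 → [0,2,-1,2]
  R3 -= 2·R0 → [0,-2,0,0]
  R2 -= -1·R1 → [0,0,-1,1]
  R3 -= 1·R1 → [0,0,0,1]
  R3 -= 0·R2 → [0,0,0,1]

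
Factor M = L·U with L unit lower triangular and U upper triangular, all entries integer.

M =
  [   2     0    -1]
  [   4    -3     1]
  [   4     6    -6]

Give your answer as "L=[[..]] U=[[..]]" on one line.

L=[[1,0,0],[2,1,0],[2,-2,1]] U=[[2,0,-1],[0,-3,3],[0,0,2]]

  r1 -= 2·r0 → [0,-3,3]
  r2 -= 2·r0 → [0,6,-4]
  r2 -= -2·r1 → [0,0,2]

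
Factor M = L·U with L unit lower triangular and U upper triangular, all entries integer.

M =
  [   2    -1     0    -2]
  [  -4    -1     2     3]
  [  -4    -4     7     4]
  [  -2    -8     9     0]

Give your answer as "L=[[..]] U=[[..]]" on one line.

  r1 -= -2·r0 → [0,-3,2,-1]
  r2 -= -2·r0 → [0,-6,7,0]
  r3 -= -1·r0 → [0,-9,9,-2]
  r2 -= 2·r1 → [0,0,3,2]
  r3 -= 3·r1 → [0,0,3,1]
  r3 -= 1·r2 → [0,0,0,-1]

L=[[1,0,0,0],[-2,1,0,0],[-2,2,1,0],[-1,3,1,1]] U=[[2,-1,0,-2],[0,-3,2,-1],[0,0,3,2],[0,0,0,-1]]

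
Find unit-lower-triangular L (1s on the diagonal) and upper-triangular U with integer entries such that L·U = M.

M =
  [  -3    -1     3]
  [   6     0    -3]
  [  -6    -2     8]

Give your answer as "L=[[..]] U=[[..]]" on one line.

L=[[1,0,0],[-2,1,0],[2,0,1]] U=[[-3,-1,3],[0,-2,3],[0,0,2]]

  row1 -= -2·row0 → [0,-2,3]
  row2 -= 2·row0 → [0,0,2]
  row2 -= 0·row1 → [0,0,2]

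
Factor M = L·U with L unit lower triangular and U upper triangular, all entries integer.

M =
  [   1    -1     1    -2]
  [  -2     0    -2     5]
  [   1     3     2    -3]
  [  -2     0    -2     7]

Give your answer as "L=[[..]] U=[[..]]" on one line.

L=[[1,0,0,0],[-2,1,0,0],[1,-2,1,0],[-2,1,0,1]] U=[[1,-1,1,-2],[0,-2,0,1],[0,0,1,1],[0,0,0,2]]

  r1 -= -2·r0 → [0,-2,0,1]
  r2 -= 1·r0 → [0,4,1,-1]
  r3 -= -2·r0 → [0,-2,0,3]
  r2 -= -2·r1 → [0,0,1,1]
  r3 -= 1·r1 → [0,0,0,2]
  r3 -= 0·r2 → [0,0,0,2]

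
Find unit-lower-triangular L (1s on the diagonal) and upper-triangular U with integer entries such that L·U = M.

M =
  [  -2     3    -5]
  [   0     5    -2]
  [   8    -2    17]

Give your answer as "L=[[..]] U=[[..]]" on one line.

L=[[1,0,0],[0,1,0],[-4,2,1]] U=[[-2,3,-5],[0,5,-2],[0,0,1]]

  row1 -= 0·row0 → [0,5,-2]
  row2 -= -4·row0 → [0,10,-3]
  row2 -= 2·row1 → [0,0,1]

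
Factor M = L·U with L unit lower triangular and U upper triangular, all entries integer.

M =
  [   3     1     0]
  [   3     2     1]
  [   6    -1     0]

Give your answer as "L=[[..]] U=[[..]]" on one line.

  r1 -= 1·r0 → [0,1,1]
  r2 -= 2·r0 → [0,-3,0]
  r2 -= -3·r1 → [0,0,3]

L=[[1,0,0],[1,1,0],[2,-3,1]] U=[[3,1,0],[0,1,1],[0,0,3]]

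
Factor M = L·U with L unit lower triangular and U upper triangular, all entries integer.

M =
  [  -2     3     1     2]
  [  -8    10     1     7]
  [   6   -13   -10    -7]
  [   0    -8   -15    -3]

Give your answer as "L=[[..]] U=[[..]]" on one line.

L=[[1,0,0,0],[4,1,0,0],[-3,2,1,0],[0,4,3,1]] U=[[-2,3,1,2],[0,-2,-3,-1],[0,0,-1,1],[0,0,0,-2]]

  row1 -= 4·row0 → [0,-2,-3,-1]
  row2 -= -3·row0 → [0,-4,-7,-1]
  row3 -= 0·row0 → [0,-8,-15,-3]
  row2 -= 2·row1 → [0,0,-1,1]
  row3 -= 4·row1 → [0,0,-3,1]
  row3 -= 3·row2 → [0,0,0,-2]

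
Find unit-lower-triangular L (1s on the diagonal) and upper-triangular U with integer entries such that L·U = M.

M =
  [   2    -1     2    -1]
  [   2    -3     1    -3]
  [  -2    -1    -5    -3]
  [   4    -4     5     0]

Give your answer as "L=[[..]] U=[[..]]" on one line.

L=[[1,0,0,0],[1,1,0,0],[-1,1,1,0],[2,1,-1,1]] U=[[2,-1,2,-1],[0,-2,-1,-2],[0,0,-2,-2],[0,0,0,2]]

  R1 -= 1·R0 → [0,-2,-1,-2]
  R2 -= -1·R0 → [0,-2,-3,-4]
  R3 -= 2·R0 → [0,-2,1,2]
  R2 -= 1·R1 → [0,0,-2,-2]
  R3 -= 1·R1 → [0,0,2,4]
  R3 -= -1·R2 → [0,0,0,2]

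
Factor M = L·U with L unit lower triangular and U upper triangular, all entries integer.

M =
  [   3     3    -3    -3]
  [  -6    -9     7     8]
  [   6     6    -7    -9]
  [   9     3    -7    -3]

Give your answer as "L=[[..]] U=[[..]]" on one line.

L=[[1,0,0,0],[-2,1,0,0],[2,0,1,0],[3,2,0,1]] U=[[3,3,-3,-3],[0,-3,1,2],[0,0,-1,-3],[0,0,0,2]]

  r1 -= -2·r0 → [0,-3,1,2]
  r2 -= 2·r0 → [0,0,-1,-3]
  r3 -= 3·r0 → [0,-6,2,6]
  r2 -= 0·r1 → [0,0,-1,-3]
  r3 -= 2·r1 → [0,0,0,2]
  r3 -= 0·r2 → [0,0,0,2]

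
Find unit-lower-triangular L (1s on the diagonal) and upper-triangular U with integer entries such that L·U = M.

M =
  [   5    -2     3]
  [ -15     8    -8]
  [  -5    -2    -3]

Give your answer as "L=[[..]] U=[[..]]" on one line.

L=[[1,0,0],[-3,1,0],[-1,-2,1]] U=[[5,-2,3],[0,2,1],[0,0,2]]

  R1 -= -3·R0 → [0,2,1]
  R2 -= -1·R0 → [0,-4,0]
  R2 -= -2·R1 → [0,0,2]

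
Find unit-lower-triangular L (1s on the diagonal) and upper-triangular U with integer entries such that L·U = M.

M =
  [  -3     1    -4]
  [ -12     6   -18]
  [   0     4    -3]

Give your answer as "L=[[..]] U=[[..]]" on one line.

L=[[1,0,0],[4,1,0],[0,2,1]] U=[[-3,1,-4],[0,2,-2],[0,0,1]]

  R1 -= 4·R0 → [0,2,-2]
  R2 -= 0·R0 → [0,4,-3]
  R2 -= 2·R1 → [0,0,1]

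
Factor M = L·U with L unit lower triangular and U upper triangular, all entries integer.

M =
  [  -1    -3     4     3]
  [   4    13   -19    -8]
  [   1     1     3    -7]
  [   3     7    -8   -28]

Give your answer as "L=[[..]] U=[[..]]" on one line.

  r1 -= -4·r0 → [0,1,-3,4]
  r2 -= -1·r0 → [0,-2,7,-4]
  r3 -= -3·r0 → [0,-2,4,-19]
  r2 -= -2·r1 → [0,0,1,4]
  r3 -= -2·r1 → [0,0,-2,-11]
  r3 -= -2·r2 → [0,0,0,-3]

L=[[1,0,0,0],[-4,1,0,0],[-1,-2,1,0],[-3,-2,-2,1]] U=[[-1,-3,4,3],[0,1,-3,4],[0,0,1,4],[0,0,0,-3]]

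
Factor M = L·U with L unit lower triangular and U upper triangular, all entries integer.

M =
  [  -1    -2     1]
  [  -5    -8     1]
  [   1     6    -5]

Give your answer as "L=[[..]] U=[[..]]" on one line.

L=[[1,0,0],[5,1,0],[-1,2,1]] U=[[-1,-2,1],[0,2,-4],[0,0,4]]

  row1 -= 5·row0 → [0,2,-4]
  row2 -= -1·row0 → [0,4,-4]
  row2 -= 2·row1 → [0,0,4]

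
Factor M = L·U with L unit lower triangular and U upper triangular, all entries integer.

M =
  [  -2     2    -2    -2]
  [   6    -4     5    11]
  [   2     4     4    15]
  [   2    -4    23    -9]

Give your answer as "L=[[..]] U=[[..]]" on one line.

L=[[1,0,0,0],[-3,1,0,0],[-1,3,1,0],[-1,-1,4,1]] U=[[-2,2,-2,-2],[0,2,-1,5],[0,0,5,-2],[0,0,0,2]]

  row1 -= -3·row0 → [0,2,-1,5]
  row2 -= -1·row0 → [0,6,2,13]
  row3 -= -1·row0 → [0,-2,21,-11]
  row2 -= 3·row1 → [0,0,5,-2]
  row3 -= -1·row1 → [0,0,20,-6]
  row3 -= 4·row2 → [0,0,0,2]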